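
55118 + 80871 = 135989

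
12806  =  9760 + 3046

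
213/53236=213/53236 = 0.00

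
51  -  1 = 50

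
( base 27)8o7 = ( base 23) C61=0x1957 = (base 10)6487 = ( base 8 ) 14527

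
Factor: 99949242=2^1*3^1*16658207^1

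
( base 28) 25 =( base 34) 1R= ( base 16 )3D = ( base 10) 61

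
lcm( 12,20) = 60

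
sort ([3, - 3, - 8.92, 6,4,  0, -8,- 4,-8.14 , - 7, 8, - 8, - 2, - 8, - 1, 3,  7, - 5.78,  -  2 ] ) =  [-8.92, -8.14,-8, - 8, - 8,  -  7,-5.78, - 4, -3, - 2, - 2, - 1,0,  3,3,4, 6, 7,8 ]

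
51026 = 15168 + 35858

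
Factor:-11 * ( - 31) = 341=11^1*31^1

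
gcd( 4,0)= 4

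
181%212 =181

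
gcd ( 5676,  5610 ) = 66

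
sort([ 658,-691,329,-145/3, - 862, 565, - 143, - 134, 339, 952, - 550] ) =[-862, - 691, - 550, - 143, - 134,-145/3,329 , 339, 565, 658 , 952]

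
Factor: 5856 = 2^5 * 3^1*61^1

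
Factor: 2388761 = 193^1*12377^1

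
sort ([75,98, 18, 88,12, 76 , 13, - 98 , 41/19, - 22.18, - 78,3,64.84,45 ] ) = [ - 98, - 78,-22.18,41/19, 3, 12, 13 , 18,45 , 64.84 , 75  ,  76,88, 98 ] 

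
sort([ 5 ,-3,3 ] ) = [ - 3 , 3,5] 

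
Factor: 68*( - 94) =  - 2^3 * 17^1 * 47^1 = -  6392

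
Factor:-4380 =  - 2^2*3^1* 5^1 * 73^1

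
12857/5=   2571 + 2/5 = 2571.40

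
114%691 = 114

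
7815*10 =78150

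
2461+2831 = 5292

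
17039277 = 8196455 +8842822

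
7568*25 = 189200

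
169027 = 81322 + 87705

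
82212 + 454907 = 537119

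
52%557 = 52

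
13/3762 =13/3762 = 0.00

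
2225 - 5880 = -3655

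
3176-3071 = 105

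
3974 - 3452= 522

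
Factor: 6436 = 2^2*1609^1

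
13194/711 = 18 + 44/79 = 18.56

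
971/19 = 51+2/19 = 51.11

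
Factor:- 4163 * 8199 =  - 3^2 * 23^1*181^1 *911^1 = -  34132437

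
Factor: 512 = 2^9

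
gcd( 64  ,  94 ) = 2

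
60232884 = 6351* 9484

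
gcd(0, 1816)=1816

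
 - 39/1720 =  - 39/1720 =- 0.02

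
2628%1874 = 754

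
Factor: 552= 2^3*3^1*23^1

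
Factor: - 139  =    -  139^1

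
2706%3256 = 2706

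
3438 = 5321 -1883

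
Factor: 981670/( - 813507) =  - 2^1*3^( - 1)*5^1*89^1*1103^1*271169^(  -  1)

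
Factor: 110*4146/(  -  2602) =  - 2^1*3^1 * 5^1*11^1*691^1*1301^( -1 )=- 228030/1301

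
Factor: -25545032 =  - 2^3*3193129^1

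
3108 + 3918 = 7026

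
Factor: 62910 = 2^1 * 3^3*5^1 * 233^1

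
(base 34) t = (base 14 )21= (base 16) 1D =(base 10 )29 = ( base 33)t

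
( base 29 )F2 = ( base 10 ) 437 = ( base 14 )233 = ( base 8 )665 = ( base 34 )CT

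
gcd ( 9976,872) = 8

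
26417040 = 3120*8467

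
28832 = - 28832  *( - 1) 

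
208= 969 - 761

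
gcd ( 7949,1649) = 1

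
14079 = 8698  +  5381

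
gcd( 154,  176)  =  22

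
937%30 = 7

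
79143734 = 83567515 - 4423781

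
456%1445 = 456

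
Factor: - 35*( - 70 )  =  2450 =2^1*5^2*7^2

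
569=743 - 174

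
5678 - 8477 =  - 2799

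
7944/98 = 81 + 3/49 = 81.06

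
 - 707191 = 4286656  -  4993847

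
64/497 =64/497 = 0.13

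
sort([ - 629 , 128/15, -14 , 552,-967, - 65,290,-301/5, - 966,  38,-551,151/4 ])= [ - 967,  -  966,-629,- 551,  -  65 , -301/5,- 14, 128/15, 151/4,38, 290,552] 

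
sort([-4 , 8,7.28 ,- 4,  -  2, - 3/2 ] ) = [-4,- 4, - 2, - 3/2,7.28, 8 ]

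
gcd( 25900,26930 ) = 10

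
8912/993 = 8+968/993 = 8.97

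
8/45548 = 2/11387 = 0.00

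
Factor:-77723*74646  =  -5801711058 = - 2^1*3^2*11^1*13^1*29^1*77723^1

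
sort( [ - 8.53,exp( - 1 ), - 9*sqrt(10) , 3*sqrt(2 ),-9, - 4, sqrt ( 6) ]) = [ - 9*sqrt( 10), - 9 ,-8.53, - 4,exp ( - 1 ),sqrt( 6 ),3*sqrt( 2)]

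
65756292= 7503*8764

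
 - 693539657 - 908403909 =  -1601943566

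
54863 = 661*83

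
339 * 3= 1017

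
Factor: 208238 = 2^1*104119^1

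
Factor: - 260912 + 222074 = - 38838 = - 2^1*3^1*6473^1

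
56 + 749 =805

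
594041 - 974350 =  - 380309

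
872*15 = 13080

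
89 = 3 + 86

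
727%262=203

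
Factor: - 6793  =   - 6793^1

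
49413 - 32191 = 17222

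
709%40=29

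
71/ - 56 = -2 +41/56 = -  1.27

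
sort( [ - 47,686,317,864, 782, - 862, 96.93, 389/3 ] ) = [ - 862, - 47,96.93,  389/3,317,686,  782,864] 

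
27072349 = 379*71431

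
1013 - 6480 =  - 5467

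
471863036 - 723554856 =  -251691820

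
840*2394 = 2010960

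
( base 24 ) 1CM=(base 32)RM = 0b1101110110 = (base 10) 886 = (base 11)736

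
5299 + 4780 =10079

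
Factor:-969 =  - 3^1*17^1*19^1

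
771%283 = 205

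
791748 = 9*87972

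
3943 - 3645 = 298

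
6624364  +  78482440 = 85106804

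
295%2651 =295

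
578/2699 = 578/2699 = 0.21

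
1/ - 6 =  - 1/6 = - 0.17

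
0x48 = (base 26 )2k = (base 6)200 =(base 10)72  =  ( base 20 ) 3C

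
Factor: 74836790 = 2^1*  5^1 * 7^1*31^1*34487^1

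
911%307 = 297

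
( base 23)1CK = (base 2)1100111001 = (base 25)180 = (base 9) 1116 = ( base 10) 825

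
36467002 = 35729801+737201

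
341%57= 56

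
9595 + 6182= 15777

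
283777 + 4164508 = 4448285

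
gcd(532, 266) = 266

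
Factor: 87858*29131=2^1*3^3 * 1627^1*29131^1   =  2559391398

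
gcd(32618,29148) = 694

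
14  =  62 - 48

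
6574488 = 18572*354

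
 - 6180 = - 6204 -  - 24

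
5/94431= 5/94431 = 0.00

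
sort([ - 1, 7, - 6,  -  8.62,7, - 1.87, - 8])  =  [ - 8.62,  -  8,-6,  -  1.87,  -  1,  7,  7 ]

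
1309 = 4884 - 3575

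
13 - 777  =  -764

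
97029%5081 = 490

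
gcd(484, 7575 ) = 1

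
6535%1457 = 707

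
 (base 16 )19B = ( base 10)411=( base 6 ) 1523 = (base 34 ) c3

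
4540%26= 16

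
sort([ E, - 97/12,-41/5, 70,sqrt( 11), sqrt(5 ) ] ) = [ - 41/5, - 97/12 , sqrt( 5 ), E, sqrt ( 11 ),70 ]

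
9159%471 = 210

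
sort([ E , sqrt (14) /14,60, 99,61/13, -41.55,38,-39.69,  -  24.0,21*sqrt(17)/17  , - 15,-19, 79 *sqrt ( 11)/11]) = [-41.55, - 39.69, - 24.0,-19, - 15,sqrt(14) /14,E, 61/13,21*sqrt(17 ) /17, 79 * sqrt( 11)/11,38,60,99]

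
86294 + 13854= 100148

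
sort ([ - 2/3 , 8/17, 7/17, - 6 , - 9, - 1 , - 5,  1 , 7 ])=[ - 9 , - 6 , - 5, - 1 , - 2/3, 7/17, 8/17,1,7 ] 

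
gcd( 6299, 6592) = 1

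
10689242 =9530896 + 1158346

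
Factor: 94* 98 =2^2*7^2 * 47^1 = 9212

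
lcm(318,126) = 6678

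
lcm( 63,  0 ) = 0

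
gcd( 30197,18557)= 1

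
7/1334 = 7/1334 = 0.01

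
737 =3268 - 2531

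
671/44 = 61/4 = 15.25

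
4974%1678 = 1618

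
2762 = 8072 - 5310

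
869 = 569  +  300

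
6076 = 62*98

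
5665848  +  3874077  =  9539925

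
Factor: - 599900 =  - 2^2*5^2 * 7^1 * 857^1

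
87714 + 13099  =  100813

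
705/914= 705/914 = 0.77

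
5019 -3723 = 1296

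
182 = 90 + 92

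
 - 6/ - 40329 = 2/13443 = 0.00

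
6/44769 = 2/14923 = 0.00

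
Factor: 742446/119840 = 371223/59920 = 2^( - 4)*3^4*5^( - 1)*7^( - 1)*107^ (-1)*4583^1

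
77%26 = 25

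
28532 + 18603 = 47135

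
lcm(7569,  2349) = 68121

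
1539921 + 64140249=65680170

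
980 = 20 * 49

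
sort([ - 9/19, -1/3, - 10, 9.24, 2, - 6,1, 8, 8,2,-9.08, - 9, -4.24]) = [ - 10,  -  9.08, - 9,-6, - 4.24, - 9/19, - 1/3, 1 , 2,2, 8,8, 9.24] 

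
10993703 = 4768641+6225062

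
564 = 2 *282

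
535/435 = 1+ 20/87 = 1.23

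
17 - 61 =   -  44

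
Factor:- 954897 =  - 3^1*318299^1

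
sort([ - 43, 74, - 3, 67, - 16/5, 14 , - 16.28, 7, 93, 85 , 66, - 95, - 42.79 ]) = [-95, -43, - 42.79, - 16.28 , - 16/5, -3, 7, 14,66, 67, 74, 85, 93] 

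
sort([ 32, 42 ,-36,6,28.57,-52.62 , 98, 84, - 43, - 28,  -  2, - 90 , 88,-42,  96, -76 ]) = [  -  90 , - 76, - 52.62, - 43,-42, - 36,  -  28, - 2,  6,28.57, 32, 42,84,88,  96, 98] 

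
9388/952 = 9  +  205/238 = 9.86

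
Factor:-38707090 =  - 2^1*5^1*3870709^1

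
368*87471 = 32189328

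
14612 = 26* 562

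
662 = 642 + 20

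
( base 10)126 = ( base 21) 60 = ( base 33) 3r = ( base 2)1111110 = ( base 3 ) 11200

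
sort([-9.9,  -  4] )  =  [ - 9.9,-4 ] 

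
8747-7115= 1632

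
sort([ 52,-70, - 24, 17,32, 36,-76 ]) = [ - 76, - 70 ,-24 , 17, 32,36, 52 ]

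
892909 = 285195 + 607714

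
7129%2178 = 595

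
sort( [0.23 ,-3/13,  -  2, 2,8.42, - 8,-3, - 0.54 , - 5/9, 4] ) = [ - 8,-3, - 2, - 5/9, - 0.54, - 3/13, 0.23,2, 4, 8.42]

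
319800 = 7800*41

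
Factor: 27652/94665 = 2^2*3^ (-1)*5^(- 1 )*31^1*223^1*6311^ (-1 )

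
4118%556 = 226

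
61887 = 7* 8841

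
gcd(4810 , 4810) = 4810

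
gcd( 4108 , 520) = 52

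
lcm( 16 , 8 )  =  16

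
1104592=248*4454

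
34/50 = 17/25  =  0.68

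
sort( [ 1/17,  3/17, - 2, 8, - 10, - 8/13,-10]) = [ - 10, - 10, - 2, - 8/13, 1/17, 3/17, 8 ] 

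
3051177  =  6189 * 493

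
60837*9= 547533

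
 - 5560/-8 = 695 + 0/1 = 695.00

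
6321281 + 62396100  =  68717381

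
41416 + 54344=95760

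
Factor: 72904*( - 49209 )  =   - 2^3 * 3^1*13^1 * 47^1*349^1*701^1 = - 3587532936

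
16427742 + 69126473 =85554215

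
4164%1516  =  1132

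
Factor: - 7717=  - 7717^1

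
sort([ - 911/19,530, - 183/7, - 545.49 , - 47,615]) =[-545.49, - 911/19, - 47,-183/7,530, 615]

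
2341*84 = 196644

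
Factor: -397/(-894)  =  2^(  -  1)*3^( - 1 ) *149^ ( - 1 )* 397^1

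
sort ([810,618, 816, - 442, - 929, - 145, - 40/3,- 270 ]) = [ -929, - 442,  -  270,-145, - 40/3,618, 810,816 ] 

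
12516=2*6258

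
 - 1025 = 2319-3344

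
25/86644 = 25/86644 = 0.00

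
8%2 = 0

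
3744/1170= 16/5  =  3.20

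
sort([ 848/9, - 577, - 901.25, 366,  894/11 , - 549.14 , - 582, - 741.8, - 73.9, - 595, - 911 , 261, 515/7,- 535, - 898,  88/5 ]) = [ - 911,  -  901.25, - 898,  -  741.8, - 595, - 582, - 577, - 549.14,- 535, - 73.9 , 88/5, 515/7, 894/11, 848/9, 261, 366] 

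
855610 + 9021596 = 9877206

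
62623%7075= 6023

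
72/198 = 4/11 = 0.36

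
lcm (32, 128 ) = 128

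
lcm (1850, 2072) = 51800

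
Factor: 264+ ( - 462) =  - 2^1*3^2*11^1 =-  198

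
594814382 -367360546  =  227453836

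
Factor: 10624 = 2^7*83^1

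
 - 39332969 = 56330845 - 95663814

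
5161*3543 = 18285423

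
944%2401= 944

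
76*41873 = 3182348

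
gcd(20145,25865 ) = 5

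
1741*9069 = 15789129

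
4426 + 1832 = 6258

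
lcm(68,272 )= 272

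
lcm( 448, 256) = 1792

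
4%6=4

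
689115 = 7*98445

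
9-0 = 9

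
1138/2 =569= 569.00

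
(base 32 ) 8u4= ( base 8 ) 21704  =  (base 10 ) 9156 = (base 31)9GB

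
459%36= 27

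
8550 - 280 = 8270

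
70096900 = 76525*916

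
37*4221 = 156177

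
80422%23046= 11284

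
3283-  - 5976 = 9259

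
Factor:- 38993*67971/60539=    - 3^1*139^1 * 163^1*38993^1*60539^(  -  1) = -2650393203/60539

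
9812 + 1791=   11603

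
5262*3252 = 17112024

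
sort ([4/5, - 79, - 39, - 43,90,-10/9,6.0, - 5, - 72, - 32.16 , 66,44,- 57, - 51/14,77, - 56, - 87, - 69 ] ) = [ - 87, - 79, - 72, - 69, - 57, - 56, - 43, - 39  , - 32.16, - 5, - 51/14, - 10/9, 4/5,6.0,  44,66, 77,90 ]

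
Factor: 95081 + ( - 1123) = 2^1*109^1*431^1= 93958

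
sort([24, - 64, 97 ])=[-64,24,  97 ]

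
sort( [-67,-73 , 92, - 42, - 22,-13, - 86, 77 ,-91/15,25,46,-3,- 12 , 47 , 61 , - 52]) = [ - 86, - 73, - 67,-52, - 42 , - 22 , - 13,  -  12,-91/15, - 3,25,46 , 47, 61, 77 , 92] 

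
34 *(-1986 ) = - 67524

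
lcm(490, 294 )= 1470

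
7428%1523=1336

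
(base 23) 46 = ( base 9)118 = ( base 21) 4E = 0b1100010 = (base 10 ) 98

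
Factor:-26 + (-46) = - 72 = - 2^3*3^2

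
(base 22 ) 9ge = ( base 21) aei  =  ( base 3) 20110220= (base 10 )4722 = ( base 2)1001001110010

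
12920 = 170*76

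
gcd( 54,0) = 54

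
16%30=16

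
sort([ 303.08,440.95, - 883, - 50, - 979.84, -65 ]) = [ - 979.84, - 883,-65, - 50, 303.08, 440.95 ]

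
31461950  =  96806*325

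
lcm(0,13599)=0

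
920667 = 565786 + 354881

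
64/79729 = 64/79729= 0.00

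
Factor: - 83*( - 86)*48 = 2^5*3^1*43^1 * 83^1 = 342624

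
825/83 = 9 + 78/83 = 9.94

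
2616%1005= 606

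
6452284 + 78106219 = 84558503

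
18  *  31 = 558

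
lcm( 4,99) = 396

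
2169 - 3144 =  -975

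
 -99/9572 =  - 1+9473/9572 = -0.01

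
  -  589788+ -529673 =-1119461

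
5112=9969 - 4857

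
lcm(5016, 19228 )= 115368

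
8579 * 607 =5207453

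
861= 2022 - 1161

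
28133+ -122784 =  - 94651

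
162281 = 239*679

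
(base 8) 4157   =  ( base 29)2gd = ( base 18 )6BH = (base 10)2159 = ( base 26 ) 351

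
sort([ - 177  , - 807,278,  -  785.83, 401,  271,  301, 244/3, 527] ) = [-807, - 785.83, - 177, 244/3, 271  ,  278,301 , 401, 527]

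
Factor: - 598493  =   - 7^1 * 193^1*  443^1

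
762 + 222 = 984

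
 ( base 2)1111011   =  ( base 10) 123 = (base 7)234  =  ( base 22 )5d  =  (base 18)6f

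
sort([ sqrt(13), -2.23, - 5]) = [ - 5, - 2.23, sqrt ( 13 ) ] 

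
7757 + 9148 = 16905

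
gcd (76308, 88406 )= 2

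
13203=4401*3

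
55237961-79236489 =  - 23998528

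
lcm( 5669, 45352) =45352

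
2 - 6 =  - 4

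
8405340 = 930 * 9038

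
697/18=697/18 = 38.72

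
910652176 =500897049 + 409755127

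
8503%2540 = 883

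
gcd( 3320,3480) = 40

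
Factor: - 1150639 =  - 7^1*164377^1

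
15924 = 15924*1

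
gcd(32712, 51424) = 8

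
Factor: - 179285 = -5^1  *  23^1*1559^1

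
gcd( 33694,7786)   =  34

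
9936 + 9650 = 19586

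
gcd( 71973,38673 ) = 9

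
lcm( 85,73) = 6205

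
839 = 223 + 616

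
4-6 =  - 2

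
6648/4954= 3324/2477 = 1.34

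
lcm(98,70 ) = 490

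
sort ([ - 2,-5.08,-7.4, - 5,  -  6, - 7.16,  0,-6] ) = [ - 7.4 ,  -  7.16,-6,-6, - 5.08 ,  -  5 , - 2,0 ] 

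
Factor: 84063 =3^1 * 7^1*4003^1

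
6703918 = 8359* 802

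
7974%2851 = 2272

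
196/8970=98/4485 = 0.02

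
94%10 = 4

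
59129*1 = 59129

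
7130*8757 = 62437410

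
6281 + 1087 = 7368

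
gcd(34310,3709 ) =1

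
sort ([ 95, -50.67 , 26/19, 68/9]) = [ - 50.67, 26/19,68/9,  95]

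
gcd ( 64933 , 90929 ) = 1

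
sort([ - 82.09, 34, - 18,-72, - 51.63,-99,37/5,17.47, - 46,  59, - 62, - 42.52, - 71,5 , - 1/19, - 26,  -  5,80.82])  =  [ -99, - 82.09, - 72, - 71 , - 62,-51.63, - 46, - 42.52, - 26, - 18,-5, - 1/19 , 5, 37/5,17.47,34,  59,80.82]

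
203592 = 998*204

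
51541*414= 21337974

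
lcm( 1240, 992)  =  4960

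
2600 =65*40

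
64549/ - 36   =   - 1794+35/36 = - 1793.03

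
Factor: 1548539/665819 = 7^ ( - 1) * 11^( - 1)* 8647^( -1)*1548539^1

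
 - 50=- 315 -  - 265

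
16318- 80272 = -63954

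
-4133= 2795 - 6928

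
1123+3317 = 4440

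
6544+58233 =64777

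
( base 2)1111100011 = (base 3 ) 1100212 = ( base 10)995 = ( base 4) 33203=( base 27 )19N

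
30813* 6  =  184878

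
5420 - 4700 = 720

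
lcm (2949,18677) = 56031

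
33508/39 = 33508/39 = 859.18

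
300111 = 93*3227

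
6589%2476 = 1637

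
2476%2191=285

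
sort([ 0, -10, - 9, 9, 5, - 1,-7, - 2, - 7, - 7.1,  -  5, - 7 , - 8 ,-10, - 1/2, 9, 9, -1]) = [-10,- 10, - 9, - 8, -7.1 ,-7 , - 7, - 7, - 5, - 2,-1,-1, - 1/2,0 , 5, 9, 9,9]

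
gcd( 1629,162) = 9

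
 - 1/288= - 1/288 = -0.00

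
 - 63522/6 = -10587 = - 10587.00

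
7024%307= 270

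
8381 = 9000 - 619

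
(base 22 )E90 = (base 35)5O9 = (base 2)1101100111110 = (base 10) 6974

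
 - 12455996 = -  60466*206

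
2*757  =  1514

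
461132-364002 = 97130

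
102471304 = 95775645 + 6695659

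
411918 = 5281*78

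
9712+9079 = 18791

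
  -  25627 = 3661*(-7)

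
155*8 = 1240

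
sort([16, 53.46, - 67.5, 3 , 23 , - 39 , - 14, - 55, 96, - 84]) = [ - 84 , -67.5, - 55,  -  39,-14 , 3,16 , 23,53.46, 96] 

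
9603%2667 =1602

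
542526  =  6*90421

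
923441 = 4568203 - 3644762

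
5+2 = 7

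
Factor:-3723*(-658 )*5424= 13287357216 = 2^5*3^2*7^1 * 17^1*47^1*73^1*113^1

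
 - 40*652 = - 26080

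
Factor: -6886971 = -3^3*7^1* 13^1*2803^1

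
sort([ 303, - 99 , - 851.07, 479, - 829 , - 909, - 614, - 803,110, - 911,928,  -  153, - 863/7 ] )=[  -  911, - 909,  -  851.07, -829, - 803, - 614, - 153, - 863/7, - 99, 110,303,479,928]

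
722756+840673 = 1563429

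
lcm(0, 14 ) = 0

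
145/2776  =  145/2776  =  0.05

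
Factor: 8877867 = 3^1*149^1*19861^1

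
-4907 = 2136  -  7043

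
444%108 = 12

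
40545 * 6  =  243270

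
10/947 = 10/947  =  0.01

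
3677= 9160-5483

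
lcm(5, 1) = 5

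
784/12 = 65 + 1/3= 65.33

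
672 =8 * 84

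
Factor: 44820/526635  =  2^2*47^( - 1 ) = 4/47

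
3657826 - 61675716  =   - 58017890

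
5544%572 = 396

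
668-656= 12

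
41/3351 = 41/3351 = 0.01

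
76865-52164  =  24701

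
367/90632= 367/90632 = 0.00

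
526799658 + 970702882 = 1497502540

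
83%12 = 11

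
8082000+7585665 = 15667665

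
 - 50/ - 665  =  10/133 = 0.08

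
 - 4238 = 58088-62326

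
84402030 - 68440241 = 15961789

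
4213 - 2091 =2122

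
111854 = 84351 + 27503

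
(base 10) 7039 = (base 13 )3286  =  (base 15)2144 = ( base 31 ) 7A2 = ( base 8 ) 15577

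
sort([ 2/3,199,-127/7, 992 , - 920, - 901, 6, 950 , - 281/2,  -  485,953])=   [-920, - 901,  -  485, - 281/2,-127/7, 2/3,6,199,950, 953,992]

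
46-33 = 13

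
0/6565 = 0 = 0.00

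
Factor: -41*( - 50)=2050= 2^1*5^2*41^1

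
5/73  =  5/73 = 0.07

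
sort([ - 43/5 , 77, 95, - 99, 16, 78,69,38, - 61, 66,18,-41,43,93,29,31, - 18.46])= [ -99, - 61, - 41, - 18.46, - 43/5  ,  16,18,29,31,38, 43,66,69, 77, 78,93,95]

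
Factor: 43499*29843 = 11^1*2713^1*43499^1 = 1298140657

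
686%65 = 36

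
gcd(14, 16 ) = 2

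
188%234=188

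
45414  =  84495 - 39081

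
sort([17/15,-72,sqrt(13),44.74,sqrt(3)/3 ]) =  [ - 72,sqrt( 3 )/3,17/15, sqrt(13), 44.74] 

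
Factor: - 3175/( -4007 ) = 5^2*127^1*4007^( - 1)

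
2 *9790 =19580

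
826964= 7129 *116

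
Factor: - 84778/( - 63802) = 97/73 = 73^( - 1)*  97^1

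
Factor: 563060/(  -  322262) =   -  470/269 = - 2^1*5^1*47^1*269^ ( - 1 ) 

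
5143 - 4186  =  957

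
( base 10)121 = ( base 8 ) 171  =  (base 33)3M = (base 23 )56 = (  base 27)4d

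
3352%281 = 261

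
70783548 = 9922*7134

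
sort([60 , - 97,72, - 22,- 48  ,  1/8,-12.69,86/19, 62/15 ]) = [ - 97,-48, - 22, - 12.69,1/8,62/15 , 86/19, 60 , 72]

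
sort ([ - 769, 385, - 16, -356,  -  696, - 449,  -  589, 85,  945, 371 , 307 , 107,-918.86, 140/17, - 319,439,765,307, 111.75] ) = [ - 918.86, - 769, - 696,-589, -449, - 356, - 319, - 16,140/17,85,107, 111.75,307, 307, 371,385, 439,  765,945 ]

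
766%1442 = 766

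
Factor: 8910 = 2^1*3^4*5^1*11^1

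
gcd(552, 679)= 1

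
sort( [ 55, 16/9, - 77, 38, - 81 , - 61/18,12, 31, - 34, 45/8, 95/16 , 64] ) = [ - 81, - 77,-34 , - 61/18, 16/9,45/8, 95/16,12,31, 38,55, 64]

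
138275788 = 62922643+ 75353145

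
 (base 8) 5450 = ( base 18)8ec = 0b101100101000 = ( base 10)2856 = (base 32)2P8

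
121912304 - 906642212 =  - 784729908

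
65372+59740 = 125112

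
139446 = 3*46482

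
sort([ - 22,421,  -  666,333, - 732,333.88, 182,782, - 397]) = [ - 732, - 666, - 397, - 22,  182, 333,  333.88, 421, 782] 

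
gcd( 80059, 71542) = 1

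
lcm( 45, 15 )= 45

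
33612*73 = 2453676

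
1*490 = 490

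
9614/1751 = 5 + 859/1751 =5.49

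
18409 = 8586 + 9823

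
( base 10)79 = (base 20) 3j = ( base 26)31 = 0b1001111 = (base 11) 72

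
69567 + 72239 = 141806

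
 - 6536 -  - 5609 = -927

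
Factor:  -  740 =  -2^2* 5^1 * 37^1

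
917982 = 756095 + 161887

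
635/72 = 635/72 = 8.82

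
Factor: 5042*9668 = 48746056 = 2^3*2417^1*2521^1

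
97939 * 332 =32515748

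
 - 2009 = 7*(-287) 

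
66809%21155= 3344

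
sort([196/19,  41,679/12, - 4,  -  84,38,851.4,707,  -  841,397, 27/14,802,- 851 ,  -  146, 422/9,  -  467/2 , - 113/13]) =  [-851, - 841,-467/2, - 146, - 84,  -  113/13,-4,27/14,  196/19, 38,41,422/9,679/12,397,  707, 802, 851.4]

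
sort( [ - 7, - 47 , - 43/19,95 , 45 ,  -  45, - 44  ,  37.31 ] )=[ - 47, -45, - 44, - 7, - 43/19, 37.31,45,95]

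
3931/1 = 3931 = 3931.00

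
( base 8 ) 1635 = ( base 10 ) 925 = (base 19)2AD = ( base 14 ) 4A1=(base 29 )12Q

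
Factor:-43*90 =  - 2^1*3^2*5^1*43^1  =  -  3870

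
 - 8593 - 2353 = - 10946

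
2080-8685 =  - 6605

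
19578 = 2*9789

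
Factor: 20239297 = 13^1*1556869^1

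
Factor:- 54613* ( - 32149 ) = 1755753337= 13^2*2473^1*4201^1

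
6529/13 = 6529/13 = 502.23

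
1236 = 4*309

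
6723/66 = 2241/22 = 101.86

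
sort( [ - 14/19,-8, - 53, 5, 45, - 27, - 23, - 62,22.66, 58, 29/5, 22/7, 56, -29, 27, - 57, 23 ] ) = [ - 62, - 57, - 53, -29,  -  27,  -  23,-8, - 14/19,22/7,5 , 29/5 , 22.66, 23, 27, 45, 56, 58]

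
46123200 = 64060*720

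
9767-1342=8425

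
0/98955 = 0=   0.00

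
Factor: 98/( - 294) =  - 1/3=- 3^( - 1)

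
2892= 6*482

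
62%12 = 2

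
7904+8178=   16082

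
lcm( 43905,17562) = 87810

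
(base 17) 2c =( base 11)42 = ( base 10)46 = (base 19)28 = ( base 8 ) 56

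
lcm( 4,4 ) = 4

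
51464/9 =5718 + 2/9 = 5718.22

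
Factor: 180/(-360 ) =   -  1/2= - 2^(- 1)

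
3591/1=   3591 = 3591.00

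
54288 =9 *6032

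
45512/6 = 22756/3 =7585.33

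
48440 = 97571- 49131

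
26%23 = 3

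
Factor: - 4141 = -41^1 * 101^1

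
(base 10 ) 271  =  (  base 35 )7Q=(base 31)8n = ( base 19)e5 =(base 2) 100001111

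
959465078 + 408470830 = 1367935908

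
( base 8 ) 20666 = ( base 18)18b8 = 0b10000110110110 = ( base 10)8630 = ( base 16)21B6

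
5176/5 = 1035+1/5 = 1035.20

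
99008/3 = 33002 + 2/3 = 33002.67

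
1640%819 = 2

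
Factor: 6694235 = 5^1*71^1*109^1*173^1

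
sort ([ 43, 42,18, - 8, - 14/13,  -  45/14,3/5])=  [ - 8,-45/14, - 14/13,3/5,18,42, 43] 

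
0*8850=0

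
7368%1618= 896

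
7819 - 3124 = 4695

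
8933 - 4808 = 4125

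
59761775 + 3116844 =62878619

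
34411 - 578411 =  - 544000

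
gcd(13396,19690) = 2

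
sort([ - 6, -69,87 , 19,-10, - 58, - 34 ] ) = [ - 69, - 58, - 34 ,  -  10, - 6, 19,87 ] 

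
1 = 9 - 8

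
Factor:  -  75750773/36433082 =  - 10821539/5204726 = -2^( - 1 )* 71^( - 1)*157^1*36653^ ( - 1 )*68927^1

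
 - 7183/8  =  -7183/8 = - 897.88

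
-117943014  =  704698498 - 822641512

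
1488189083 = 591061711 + 897127372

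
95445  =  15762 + 79683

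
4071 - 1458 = 2613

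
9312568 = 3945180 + 5367388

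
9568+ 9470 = 19038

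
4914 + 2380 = 7294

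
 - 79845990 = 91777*(-870)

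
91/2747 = 91/2747 = 0.03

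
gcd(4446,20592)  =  234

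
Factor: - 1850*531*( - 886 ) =2^2*3^2*5^2*37^1*59^1 * 443^1 = 870362100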